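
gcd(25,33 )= 1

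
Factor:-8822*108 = -2^3 * 3^3*11^1*401^1 = - 952776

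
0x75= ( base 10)117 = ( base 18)69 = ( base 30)3r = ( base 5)432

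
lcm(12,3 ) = 12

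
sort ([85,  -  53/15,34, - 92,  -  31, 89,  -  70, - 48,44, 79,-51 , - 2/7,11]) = [-92,-70,-51,-48, - 31,-53/15, - 2/7 , 11,34,44,79, 85,  89]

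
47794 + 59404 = 107198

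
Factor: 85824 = 2^6*3^2*149^1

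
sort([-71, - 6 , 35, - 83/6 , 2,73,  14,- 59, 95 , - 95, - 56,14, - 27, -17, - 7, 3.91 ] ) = [ - 95, - 71 , - 59, - 56, - 27 , - 17,-83/6, - 7, - 6, 2, 3.91,14,14, 35, 73 , 95 ] 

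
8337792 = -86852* (  -  96)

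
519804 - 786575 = - 266771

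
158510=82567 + 75943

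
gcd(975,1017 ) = 3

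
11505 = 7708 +3797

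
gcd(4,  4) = 4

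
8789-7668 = 1121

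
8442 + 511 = 8953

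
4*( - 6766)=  - 27064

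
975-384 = 591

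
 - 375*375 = - 140625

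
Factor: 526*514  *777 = 210072828 = 2^2 * 3^1*7^1*37^1 * 257^1* 263^1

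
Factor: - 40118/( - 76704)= 2^( - 4)*3^(-1)*13^1*17^ ( - 1)*47^ ( - 1)*1543^1= 20059/38352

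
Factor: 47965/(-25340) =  - 2^( - 2)*7^( - 1)*53^1 = -  53/28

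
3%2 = 1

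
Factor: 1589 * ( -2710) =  -4306190 = - 2^1*5^1*7^1*227^1 * 271^1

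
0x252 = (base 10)594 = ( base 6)2430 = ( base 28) l6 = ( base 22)150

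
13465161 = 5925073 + 7540088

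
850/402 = 2 + 23/201  =  2.11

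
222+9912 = 10134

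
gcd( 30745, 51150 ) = 55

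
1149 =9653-8504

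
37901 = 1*37901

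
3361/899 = 3+664/899 = 3.74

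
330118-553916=-223798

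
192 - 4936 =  - 4744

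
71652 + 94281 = 165933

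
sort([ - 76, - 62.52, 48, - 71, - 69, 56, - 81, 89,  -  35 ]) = [ - 81, - 76, - 71,-69, - 62.52, - 35,48, 56, 89 ]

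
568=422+146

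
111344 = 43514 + 67830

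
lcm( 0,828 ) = 0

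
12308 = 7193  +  5115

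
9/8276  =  9/8276=0.00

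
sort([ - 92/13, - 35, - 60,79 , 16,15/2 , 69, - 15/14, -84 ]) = [- 84, - 60, - 35, - 92/13, - 15/14,15/2,16, 69,79 ]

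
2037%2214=2037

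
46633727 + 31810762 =78444489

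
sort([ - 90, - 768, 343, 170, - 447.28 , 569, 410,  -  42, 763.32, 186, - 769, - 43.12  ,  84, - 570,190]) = [ - 769, - 768, - 570, - 447.28, - 90, - 43.12, - 42, 84,170, 186, 190,343, 410, 569,  763.32 ]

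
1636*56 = 91616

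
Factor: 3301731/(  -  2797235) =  - 3^2*5^( - 1)*7^(-1)*229^(-1 )*349^( - 1 )*366859^1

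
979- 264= 715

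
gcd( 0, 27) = 27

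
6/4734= 1/789= 0.00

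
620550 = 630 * 985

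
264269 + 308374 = 572643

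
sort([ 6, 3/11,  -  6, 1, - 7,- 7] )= [ - 7,-7, - 6, 3/11, 1, 6]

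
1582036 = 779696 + 802340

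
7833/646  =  7833/646= 12.13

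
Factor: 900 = 2^2*3^2*5^2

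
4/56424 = 1/14106 = 0.00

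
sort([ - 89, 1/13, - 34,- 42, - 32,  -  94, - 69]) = [ - 94, - 89, - 69,-42, - 34,-32, 1/13] 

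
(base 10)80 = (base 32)2G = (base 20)40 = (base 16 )50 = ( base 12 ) 68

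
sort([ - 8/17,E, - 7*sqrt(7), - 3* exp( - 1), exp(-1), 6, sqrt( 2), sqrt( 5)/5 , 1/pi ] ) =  [-7*sqrt(7), - 3*exp( - 1), - 8/17, 1/pi,exp(-1), sqrt( 5)/5,  sqrt( 2), E,  6 ]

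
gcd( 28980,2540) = 20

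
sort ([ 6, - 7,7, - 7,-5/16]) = [  -  7,-7,-5/16,6,7]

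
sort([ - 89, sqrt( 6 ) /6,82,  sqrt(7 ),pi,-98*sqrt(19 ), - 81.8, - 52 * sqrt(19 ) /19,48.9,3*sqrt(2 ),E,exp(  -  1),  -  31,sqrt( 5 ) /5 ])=[  -  98*sqrt( 19), - 89, - 81.8, - 31, - 52*sqrt(19)/19, exp( - 1), sqrt(6)/6,sqrt( 5) /5,sqrt( 7),E , pi, 3 * sqrt(  2),48.9,82] 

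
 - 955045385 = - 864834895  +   - 90210490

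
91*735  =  66885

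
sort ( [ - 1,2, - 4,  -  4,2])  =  [ - 4, - 4, - 1,2,2 ]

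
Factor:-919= - 919^1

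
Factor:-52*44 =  - 2288 = -  2^4 *11^1*13^1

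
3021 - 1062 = 1959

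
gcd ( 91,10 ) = 1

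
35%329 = 35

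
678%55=18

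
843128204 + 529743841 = 1372872045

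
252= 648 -396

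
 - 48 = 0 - 48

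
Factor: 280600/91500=46/15 = 2^1* 3^( - 1)* 5^(- 1 )*23^1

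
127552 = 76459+51093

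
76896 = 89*864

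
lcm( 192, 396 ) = 6336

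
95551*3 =286653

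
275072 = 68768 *4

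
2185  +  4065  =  6250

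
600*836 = 501600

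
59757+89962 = 149719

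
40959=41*999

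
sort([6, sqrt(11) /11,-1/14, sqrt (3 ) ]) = [ - 1/14 , sqrt(11 )/11, sqrt(3),6] 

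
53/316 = 53/316= 0.17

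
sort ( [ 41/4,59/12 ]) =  [ 59/12, 41/4 ]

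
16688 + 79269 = 95957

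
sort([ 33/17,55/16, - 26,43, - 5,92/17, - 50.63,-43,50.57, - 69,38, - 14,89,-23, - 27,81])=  [ - 69, - 50.63, - 43 , -27, - 26, - 23,-14,  -  5,33/17,55/16, 92/17,38,43, 50.57,81,89]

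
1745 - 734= 1011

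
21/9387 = 1/447= 0.00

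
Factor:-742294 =- 2^1 * 7^1*37^1 * 1433^1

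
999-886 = 113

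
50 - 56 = - 6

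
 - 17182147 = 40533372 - 57715519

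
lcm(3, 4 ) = 12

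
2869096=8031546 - 5162450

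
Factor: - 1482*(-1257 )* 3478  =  2^2 * 3^2*13^1 * 19^1*37^1*47^1*419^1 = 6479075772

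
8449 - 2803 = 5646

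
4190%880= 670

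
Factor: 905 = 5^1*181^1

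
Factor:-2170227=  - 3^1*723409^1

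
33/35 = 33/35 = 0.94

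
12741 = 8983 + 3758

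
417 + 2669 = 3086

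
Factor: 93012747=3^1*31004249^1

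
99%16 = 3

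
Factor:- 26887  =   - 7^1 * 23^1*167^1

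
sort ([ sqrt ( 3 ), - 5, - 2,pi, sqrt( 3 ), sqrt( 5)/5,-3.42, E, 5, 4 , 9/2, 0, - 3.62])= [ -5,  -  3.62, - 3.42, - 2,0 , sqrt( 5)/5, sqrt (3 ), sqrt (3 ), E, pi,4,9/2, 5]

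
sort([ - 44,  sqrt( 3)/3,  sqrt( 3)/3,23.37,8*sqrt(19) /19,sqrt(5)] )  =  [ - 44,sqrt( 3)/3, sqrt (3)/3,8*sqrt ( 19)/19,sqrt( 5), 23.37]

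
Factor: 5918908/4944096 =1479727/1236024 = 2^ ( - 3 ) * 3^(  -  2)*17167^( - 1 )*1479727^1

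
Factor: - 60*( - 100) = 6000= 2^4*3^1*5^3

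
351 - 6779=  - 6428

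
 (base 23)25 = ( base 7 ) 102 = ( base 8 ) 63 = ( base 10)51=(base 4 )303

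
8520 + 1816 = 10336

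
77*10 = 770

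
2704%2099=605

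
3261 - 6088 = -2827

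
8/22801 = 8/22801 = 0.00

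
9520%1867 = 185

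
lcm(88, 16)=176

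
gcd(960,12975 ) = 15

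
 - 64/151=  -  64/151 = - 0.42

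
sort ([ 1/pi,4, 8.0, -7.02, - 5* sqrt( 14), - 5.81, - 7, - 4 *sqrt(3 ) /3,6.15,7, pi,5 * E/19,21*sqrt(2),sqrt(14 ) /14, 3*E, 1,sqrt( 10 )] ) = [ - 5*sqrt ( 14), - 7.02, - 7, - 5.81, - 4 * sqrt(3)/3,sqrt( 14 ) /14, 1/pi,5 * E/19, 1, pi,sqrt(10), 4, 6.15,7,8.0,3*E,21  *  sqrt( 2)] 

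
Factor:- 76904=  - 2^3*9613^1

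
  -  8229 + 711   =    -  7518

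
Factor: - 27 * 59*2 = - 3186 =- 2^1*3^3*59^1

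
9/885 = 3/295 = 0.01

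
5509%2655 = 199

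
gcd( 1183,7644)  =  91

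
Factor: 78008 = 2^3*7^2*199^1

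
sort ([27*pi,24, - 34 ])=[  -  34,24, 27*pi]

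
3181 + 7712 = 10893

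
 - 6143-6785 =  - 12928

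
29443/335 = 87 + 298/335 = 87.89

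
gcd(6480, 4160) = 80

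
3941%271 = 147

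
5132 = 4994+138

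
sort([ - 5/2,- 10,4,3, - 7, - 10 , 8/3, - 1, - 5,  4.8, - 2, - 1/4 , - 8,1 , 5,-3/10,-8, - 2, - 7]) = [ - 10, - 10, - 8,  -  8 , - 7, - 7, - 5, - 5/2, - 2, - 2, - 1, - 3/10, - 1/4, 1, 8/3, 3,4 , 4.8,5]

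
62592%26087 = 10418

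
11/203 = 11/203 = 0.05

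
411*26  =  10686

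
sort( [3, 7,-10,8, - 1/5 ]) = [ - 10 ,- 1/5 , 3,7,8]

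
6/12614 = 3/6307 = 0.00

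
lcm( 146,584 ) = 584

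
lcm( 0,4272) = 0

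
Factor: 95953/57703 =11^2*13^1*19^(-1)*61^1 * 3037^ ( - 1)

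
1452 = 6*242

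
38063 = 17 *2239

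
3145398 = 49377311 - 46231913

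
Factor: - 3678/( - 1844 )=2^ ( - 1) * 3^1*461^ (-1 )*613^1=1839/922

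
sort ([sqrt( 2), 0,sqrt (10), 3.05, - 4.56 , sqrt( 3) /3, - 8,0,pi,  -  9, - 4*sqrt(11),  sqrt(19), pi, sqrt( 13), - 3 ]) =[-4*sqrt( 11 ), - 9,  -  8, - 4.56,  -  3,0,0, sqrt( 3) /3, sqrt (2), 3.05, pi, pi, sqrt(10), sqrt(13),sqrt( 19)] 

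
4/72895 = 4/72895= 0.00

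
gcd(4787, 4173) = 1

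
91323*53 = 4840119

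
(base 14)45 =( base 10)61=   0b111101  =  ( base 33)1S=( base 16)3D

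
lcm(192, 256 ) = 768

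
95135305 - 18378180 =76757125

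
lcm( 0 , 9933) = 0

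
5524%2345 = 834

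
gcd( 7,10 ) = 1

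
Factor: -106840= - 2^3*5^1*2671^1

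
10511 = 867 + 9644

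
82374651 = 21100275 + 61274376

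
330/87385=66/17477 = 0.00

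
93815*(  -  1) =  - 93815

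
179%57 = 8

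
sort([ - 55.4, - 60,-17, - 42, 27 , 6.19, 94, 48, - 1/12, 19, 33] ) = [-60 , - 55.4, -42, - 17, - 1/12, 6.19,19, 27,33,48, 94]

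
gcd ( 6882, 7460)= 2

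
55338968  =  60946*908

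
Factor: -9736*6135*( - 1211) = 2^3*3^1*5^1*7^1*173^1*409^1*1217^1 = 72333465960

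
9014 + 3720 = 12734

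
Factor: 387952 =2^4*24247^1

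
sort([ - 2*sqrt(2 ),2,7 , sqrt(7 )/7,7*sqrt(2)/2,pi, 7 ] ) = [ - 2 * sqrt(2 ), sqrt(7) /7, 2,pi,7 *sqrt(2)/2,  7,  7]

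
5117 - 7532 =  - 2415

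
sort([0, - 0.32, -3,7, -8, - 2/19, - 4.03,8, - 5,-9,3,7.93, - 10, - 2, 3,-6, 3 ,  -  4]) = [ - 10, - 9, - 8, - 6, - 5, - 4.03, - 4, -3,-2, - 0.32, - 2/19,0,3,3,3 , 7 , 7.93, 8]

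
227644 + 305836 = 533480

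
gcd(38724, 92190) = 42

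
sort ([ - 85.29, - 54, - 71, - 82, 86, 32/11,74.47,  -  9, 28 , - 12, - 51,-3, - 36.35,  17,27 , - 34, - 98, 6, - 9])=[-98, - 85.29, - 82,-71,-54,-51, - 36.35,-34,  -  12,  -  9, - 9,  -  3,  32/11,6, 17,27 , 28, 74.47, 86]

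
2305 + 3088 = 5393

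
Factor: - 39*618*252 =-6073704 = - 2^3*3^4*7^1*13^1*103^1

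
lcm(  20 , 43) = 860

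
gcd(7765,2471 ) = 1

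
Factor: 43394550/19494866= 21697275/9747433 = 3^1*5^2 * 97^( - 1)*317^( - 2 ) * 289297^1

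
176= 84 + 92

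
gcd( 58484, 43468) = 4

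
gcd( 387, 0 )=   387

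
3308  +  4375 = 7683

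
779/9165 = 779/9165= 0.08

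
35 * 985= 34475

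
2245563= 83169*27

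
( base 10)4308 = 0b1000011010100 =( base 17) ef7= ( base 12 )25b0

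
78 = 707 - 629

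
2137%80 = 57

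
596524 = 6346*94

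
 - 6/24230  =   - 3/12115 = - 0.00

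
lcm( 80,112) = 560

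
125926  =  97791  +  28135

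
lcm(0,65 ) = 0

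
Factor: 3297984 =2^6 * 3^1*89^1*193^1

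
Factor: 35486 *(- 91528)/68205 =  - 2^4*3^( -1)*5^( - 1)*11^1*17^1*673^1*1613^1*4547^( - 1)=- 3247962608/68205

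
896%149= 2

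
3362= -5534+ 8896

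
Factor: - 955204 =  - 2^2*238801^1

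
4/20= 1/5 = 0.20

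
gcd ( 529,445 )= 1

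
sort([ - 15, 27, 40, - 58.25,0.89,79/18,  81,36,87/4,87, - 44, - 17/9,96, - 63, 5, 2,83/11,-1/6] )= [ - 63,-58.25, - 44, - 15, - 17/9, - 1/6,0.89, 2, 79/18, 5,83/11, 87/4, 27  ,  36,  40, 81,  87, 96]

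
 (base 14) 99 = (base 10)135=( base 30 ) 4f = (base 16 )87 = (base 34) 3x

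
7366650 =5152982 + 2213668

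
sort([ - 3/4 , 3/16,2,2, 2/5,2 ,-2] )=[ - 2, - 3/4,3/16,2/5,2 , 2 , 2 ]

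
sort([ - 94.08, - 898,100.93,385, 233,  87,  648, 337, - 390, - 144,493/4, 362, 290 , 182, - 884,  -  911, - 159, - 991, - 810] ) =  [ - 991, - 911, - 898, - 884,-810,-390, - 159, - 144, - 94.08, 87, 100.93, 493/4, 182,233 , 290, 337, 362,385, 648] 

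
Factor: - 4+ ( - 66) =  - 2^1 *5^1 * 7^1 = -  70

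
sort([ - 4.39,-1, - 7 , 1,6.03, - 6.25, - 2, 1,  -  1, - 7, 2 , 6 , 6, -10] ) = [ - 10, - 7, - 7, - 6.25, - 4.39, - 2  , - 1 , - 1, 1,1 , 2,6 , 6, 6.03] 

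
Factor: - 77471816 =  - 2^3*19^1*283^1*1801^1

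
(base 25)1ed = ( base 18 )30G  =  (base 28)178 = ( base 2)1111011100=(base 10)988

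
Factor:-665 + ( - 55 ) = -2^4*3^2*5^1 = -720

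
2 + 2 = 4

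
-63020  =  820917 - 883937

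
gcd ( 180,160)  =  20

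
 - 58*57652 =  - 3343816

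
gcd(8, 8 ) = 8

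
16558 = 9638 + 6920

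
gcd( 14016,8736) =96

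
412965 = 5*82593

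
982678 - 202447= 780231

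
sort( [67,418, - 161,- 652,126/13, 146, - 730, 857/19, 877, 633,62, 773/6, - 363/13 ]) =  [ - 730, - 652, - 161, - 363/13, 126/13, 857/19, 62, 67,773/6, 146, 418,633, 877]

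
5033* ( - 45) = -226485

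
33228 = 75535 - 42307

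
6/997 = 6/997   =  0.01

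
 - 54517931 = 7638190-62156121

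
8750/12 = 4375/6= 729.17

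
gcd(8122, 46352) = 2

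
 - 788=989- 1777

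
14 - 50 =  - 36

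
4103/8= 4103/8  =  512.88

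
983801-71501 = 912300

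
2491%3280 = 2491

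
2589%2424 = 165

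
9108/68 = 133+16/17 = 133.94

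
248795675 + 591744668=840540343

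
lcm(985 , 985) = 985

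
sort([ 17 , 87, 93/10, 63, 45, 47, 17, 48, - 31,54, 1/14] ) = [  -  31, 1/14, 93/10,17,17, 45 , 47, 48,54,63,87]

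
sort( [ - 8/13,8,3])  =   [ - 8/13,  3, 8]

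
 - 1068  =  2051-3119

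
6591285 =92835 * 71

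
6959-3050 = 3909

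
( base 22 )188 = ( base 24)13k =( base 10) 668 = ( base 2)1010011100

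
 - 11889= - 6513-5376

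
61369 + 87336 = 148705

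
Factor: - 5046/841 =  - 2^1*3^1=- 6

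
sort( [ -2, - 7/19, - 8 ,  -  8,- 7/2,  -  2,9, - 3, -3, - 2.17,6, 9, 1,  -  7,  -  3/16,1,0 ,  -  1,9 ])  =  [ - 8, - 8,-7, - 7/2, - 3,-3,-2.17,  -  2, - 2, - 1, - 7/19, - 3/16, 0,1 , 1, 6, 9,9, 9 ]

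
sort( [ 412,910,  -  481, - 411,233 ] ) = [-481,-411, 233, 412,910 ] 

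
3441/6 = 1147/2 = 573.50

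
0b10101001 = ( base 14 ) C1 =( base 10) 169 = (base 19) 8H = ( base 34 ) 4X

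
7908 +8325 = 16233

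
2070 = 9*230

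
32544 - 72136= - 39592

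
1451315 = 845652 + 605663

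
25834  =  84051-58217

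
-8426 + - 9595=-18021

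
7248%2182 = 702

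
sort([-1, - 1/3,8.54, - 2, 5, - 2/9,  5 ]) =[ - 2, - 1,-1/3, - 2/9, 5,  5,8.54]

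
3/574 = 3/574 =0.01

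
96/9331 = 96/9331   =  0.01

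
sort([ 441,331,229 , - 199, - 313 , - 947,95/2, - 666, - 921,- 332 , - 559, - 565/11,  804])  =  [ - 947, - 921, - 666 , - 559 , - 332,-313, - 199, - 565/11, 95/2,229,331,  441,804]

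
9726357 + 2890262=12616619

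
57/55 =57/55 = 1.04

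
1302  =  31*42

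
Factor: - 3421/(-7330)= 2^(-1)*5^( - 1)*11^1*311^1*733^( - 1 )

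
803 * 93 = 74679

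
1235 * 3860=4767100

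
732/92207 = 732/92207=0.01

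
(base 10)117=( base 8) 165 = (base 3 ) 11100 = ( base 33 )3I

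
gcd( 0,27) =27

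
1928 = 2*964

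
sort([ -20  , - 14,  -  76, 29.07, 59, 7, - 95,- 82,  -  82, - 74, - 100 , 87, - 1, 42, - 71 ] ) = [- 100, - 95, - 82 , - 82, - 76, -74, - 71,  -  20,-14, - 1,7, 29.07,42, 59, 87] 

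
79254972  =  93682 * 846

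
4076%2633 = 1443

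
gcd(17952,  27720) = 264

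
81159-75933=5226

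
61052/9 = 61052/9   =  6783.56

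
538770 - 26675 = 512095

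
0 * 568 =0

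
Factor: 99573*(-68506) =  - 6821347938= -2^1*3^1*33191^1*34253^1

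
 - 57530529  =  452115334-509645863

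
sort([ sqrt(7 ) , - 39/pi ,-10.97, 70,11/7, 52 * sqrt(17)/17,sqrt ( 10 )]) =[ - 39/pi, - 10.97, 11/7, sqrt(7 ),sqrt(10), 52*sqrt(17)/17,70 ] 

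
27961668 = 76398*366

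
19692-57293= - 37601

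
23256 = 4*5814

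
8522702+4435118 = 12957820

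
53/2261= 53/2261 = 0.02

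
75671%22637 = 7760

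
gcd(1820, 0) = 1820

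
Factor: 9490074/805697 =2^1*3^1*11^1* 53^1 * 137^( - 1 )*2713^1* 5881^( - 1) 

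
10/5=2 = 2.00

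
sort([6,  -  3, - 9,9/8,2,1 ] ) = [ - 9, - 3, 1, 9/8,2, 6]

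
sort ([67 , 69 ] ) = [67, 69]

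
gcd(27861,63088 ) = 1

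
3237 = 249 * 13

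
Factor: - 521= - 521^1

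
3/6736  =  3/6736 = 0.00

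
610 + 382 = 992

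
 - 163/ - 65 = 163/65 = 2.51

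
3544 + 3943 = 7487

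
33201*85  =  2822085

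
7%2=1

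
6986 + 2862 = 9848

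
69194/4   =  17298+1/2 = 17298.50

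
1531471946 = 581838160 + 949633786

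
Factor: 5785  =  5^1*13^1*89^1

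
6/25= 6/25 =0.24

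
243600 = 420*580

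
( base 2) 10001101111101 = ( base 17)1e77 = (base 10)9085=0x237d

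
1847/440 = 4 + 87/440 = 4.20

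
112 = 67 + 45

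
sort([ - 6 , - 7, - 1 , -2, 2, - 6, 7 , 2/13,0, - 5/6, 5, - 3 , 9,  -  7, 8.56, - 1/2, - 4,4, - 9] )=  [ - 9, - 7, - 7, - 6,-6,-4, - 3, - 2, - 1, - 5/6,-1/2, 0, 2/13 , 2, 4 , 5,7, 8.56, 9 ]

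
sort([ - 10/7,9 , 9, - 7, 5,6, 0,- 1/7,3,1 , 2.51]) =[ - 7, - 10/7,  -  1/7,0, 1 , 2.51,3, 5 , 6,9,9 ] 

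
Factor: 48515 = 5^1* 31^1*313^1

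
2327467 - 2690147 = -362680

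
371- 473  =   - 102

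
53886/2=26943=26943.00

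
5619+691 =6310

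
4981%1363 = 892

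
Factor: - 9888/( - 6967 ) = 2^5 * 3^1 *103^1*6967^(- 1)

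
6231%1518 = 159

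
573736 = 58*9892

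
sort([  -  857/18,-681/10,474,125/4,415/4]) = [-681/10, - 857/18,125/4,415/4,474]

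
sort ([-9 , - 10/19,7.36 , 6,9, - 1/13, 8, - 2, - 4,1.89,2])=[-9, - 4, - 2, - 10/19 , - 1/13 , 1.89,2, 6 , 7.36 , 8,9] 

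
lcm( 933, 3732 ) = 3732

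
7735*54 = 417690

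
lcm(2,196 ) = 196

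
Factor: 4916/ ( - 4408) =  - 1229/1102 = - 2^( - 1 ) * 19^(-1)* 29^( - 1 )*1229^1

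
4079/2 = 4079/2 = 2039.50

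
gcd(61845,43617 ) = 651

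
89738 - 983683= - 893945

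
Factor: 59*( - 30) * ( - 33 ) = 58410 = 2^1*3^2*5^1 * 11^1*59^1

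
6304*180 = 1134720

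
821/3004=821/3004 = 0.27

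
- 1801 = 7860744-7862545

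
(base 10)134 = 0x86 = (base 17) 7f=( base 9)158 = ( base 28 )4m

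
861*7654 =6590094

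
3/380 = 3/380 =0.01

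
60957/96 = 634 + 31/32 = 634.97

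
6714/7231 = 6714/7231 = 0.93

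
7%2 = 1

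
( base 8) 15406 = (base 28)8n2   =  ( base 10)6918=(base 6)52010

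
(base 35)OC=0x354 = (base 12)5B0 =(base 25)192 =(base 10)852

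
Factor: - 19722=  - 2^1 * 3^1*19^1 * 173^1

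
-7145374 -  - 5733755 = -1411619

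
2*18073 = 36146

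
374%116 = 26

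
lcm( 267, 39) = 3471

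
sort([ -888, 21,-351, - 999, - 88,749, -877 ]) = [ - 999,-888, - 877, - 351,  -  88,21,  749] 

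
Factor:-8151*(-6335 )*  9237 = 476967135645 = 3^2 * 5^1*7^1*11^1*13^1*19^1*181^1 * 3079^1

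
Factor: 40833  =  3^2*13^1*349^1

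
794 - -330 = 1124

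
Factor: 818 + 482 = 2^2*  5^2*13^1 = 1300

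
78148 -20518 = 57630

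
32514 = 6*5419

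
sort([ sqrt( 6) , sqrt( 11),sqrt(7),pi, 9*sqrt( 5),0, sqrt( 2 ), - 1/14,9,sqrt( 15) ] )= [  -  1/14, 0,sqrt( 2 ),sqrt( 6), sqrt(7 ), pi,sqrt( 11),sqrt( 15), 9, 9 *sqrt( 5 )]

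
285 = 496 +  - 211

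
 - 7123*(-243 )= 1730889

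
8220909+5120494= 13341403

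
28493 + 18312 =46805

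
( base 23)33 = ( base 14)52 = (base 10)72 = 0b1001000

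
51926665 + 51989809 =103916474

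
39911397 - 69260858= - 29349461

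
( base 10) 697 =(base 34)KH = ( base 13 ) 418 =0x2b9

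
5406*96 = 518976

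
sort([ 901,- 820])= [-820,901 ]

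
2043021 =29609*69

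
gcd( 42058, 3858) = 2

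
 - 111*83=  - 9213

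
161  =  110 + 51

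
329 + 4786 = 5115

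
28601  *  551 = 15759151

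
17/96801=17/96801 = 0.00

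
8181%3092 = 1997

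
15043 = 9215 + 5828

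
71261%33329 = 4603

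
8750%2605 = 935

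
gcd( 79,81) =1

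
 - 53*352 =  - 18656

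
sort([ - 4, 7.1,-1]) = [ -4, - 1, 7.1 ] 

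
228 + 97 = 325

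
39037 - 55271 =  - 16234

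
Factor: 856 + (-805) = 51 = 3^1*17^1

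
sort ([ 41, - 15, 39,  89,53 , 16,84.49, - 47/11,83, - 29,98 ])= [ - 29, - 15, - 47/11,16,39,41,53, 83, 84.49,89, 98]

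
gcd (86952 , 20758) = 2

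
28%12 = 4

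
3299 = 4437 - 1138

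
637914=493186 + 144728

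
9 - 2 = 7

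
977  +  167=1144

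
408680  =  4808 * 85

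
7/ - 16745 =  - 1 + 16738/16745 = - 0.00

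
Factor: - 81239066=-2^1*859^1*47287^1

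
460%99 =64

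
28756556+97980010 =126736566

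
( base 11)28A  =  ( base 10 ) 340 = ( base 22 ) fa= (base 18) 10g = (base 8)524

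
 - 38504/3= - 38504/3  =  -12834.67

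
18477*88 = 1625976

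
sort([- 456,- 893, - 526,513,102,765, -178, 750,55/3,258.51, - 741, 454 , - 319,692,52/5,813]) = [ - 893,-741 , - 526,- 456, - 319, - 178,52/5,55/3,  102,258.51,  454, 513,692,750 , 765,813]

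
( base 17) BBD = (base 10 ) 3379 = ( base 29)40F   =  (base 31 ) 3G0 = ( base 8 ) 6463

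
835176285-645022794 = 190153491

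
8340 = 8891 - 551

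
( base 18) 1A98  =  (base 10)9242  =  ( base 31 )9J4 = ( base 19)16b8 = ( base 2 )10010000011010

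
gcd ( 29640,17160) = 1560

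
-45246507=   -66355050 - -21108543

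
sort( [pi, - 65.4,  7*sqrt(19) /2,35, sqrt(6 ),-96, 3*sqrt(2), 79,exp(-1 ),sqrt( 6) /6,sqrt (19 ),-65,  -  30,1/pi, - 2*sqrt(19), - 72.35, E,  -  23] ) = [ - 96, - 72.35, -65.4, -65, - 30, - 23,  -  2*sqrt (19 ), 1/pi, exp( - 1),sqrt( 6)/6,sqrt ( 6), E,pi,3*sqrt ( 2 ),sqrt( 19) , 7*sqrt(19)/2,  35, 79 ] 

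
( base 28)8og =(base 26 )A7I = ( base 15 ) 20E0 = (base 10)6960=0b1101100110000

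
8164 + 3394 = 11558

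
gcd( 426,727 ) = 1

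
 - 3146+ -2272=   -  5418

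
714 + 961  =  1675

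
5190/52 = 99+21/26 = 99.81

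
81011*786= 63674646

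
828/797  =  828/797  =  1.04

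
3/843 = 1/281 = 0.00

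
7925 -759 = 7166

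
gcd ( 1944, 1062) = 18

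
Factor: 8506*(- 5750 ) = -2^2*5^3*23^1*4253^1=-48909500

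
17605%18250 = 17605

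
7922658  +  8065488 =15988146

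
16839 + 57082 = 73921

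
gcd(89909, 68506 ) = 1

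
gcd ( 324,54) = 54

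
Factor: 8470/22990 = 7^1 * 19^(-1 ) = 7/19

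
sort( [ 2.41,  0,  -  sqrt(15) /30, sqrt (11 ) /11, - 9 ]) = [ - 9,-sqrt(15 ) /30,  0,sqrt(11 )/11, 2.41 ]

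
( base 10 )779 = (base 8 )1413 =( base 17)2be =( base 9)1055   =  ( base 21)1G2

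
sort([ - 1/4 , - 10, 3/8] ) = [ - 10, - 1/4,3/8]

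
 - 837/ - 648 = 31/24 = 1.29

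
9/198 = 1/22 = 0.05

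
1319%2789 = 1319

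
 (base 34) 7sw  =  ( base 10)9076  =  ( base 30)a2g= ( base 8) 21564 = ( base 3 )110110011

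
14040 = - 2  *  ( - 7020)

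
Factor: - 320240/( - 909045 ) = 2^4*3^( - 2 )*4003^1*20201^( - 1) = 64048/181809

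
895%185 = 155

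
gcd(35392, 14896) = 112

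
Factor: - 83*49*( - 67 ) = 272489=7^2*67^1*83^1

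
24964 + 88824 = 113788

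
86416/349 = 86416/349 = 247.61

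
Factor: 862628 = 2^2 * 13^1*53^1*313^1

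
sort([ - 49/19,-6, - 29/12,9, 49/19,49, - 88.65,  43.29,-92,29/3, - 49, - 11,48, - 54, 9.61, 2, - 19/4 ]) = [ - 92, - 88.65,-54,- 49 , - 11, - 6,-19/4,-49/19, - 29/12,2, 49/19, 9,9.61, 29/3, 43.29, 48, 49] 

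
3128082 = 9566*327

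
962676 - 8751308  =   - 7788632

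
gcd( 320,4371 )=1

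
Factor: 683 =683^1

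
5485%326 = 269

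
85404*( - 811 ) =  - 69262644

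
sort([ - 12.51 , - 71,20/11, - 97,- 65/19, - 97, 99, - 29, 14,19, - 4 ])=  [ - 97, - 97, - 71,  -  29 , -12.51,  -  4, - 65/19, 20/11, 14, 19,99]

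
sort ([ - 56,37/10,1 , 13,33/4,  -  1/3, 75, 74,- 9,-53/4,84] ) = [ - 56, - 53/4, - 9,  -  1/3, 1, 37/10, 33/4, 13, 74,75,84] 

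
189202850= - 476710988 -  - 665913838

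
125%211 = 125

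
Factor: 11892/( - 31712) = - 3/8=- 2^ (-3)*3^1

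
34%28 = 6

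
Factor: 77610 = 2^1 * 3^1* 5^1*13^1*199^1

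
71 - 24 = 47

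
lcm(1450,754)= 18850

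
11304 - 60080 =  - 48776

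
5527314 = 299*18486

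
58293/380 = 153  +  153/380 = 153.40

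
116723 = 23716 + 93007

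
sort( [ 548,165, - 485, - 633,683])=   [- 633, - 485,165,548, 683]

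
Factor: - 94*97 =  - 9118= - 2^1*47^1  *97^1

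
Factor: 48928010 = 2^1*5^1 * 53^1 * 92317^1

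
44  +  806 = 850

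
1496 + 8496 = 9992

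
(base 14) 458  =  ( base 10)862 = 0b1101011110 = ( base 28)12m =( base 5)11422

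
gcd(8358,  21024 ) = 6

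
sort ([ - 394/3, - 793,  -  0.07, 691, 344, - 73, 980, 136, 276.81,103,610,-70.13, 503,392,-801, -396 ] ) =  [ - 801, - 793,  -  396, - 394/3, -73 ,-70.13,-0.07 , 103, 136, 276.81, 344, 392,  503,610, 691,980]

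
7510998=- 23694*( - 317)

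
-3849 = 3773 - 7622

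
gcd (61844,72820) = 4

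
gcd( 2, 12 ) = 2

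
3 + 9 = 12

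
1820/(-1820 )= - 1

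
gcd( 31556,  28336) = 644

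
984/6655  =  984/6655=0.15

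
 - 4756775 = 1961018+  - 6717793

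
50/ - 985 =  - 10/197  =  - 0.05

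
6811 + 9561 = 16372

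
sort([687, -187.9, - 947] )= [ - 947,  -  187.9,687 ]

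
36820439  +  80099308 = 116919747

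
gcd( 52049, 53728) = 1679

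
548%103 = 33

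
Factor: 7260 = 2^2*3^1*5^1 * 11^2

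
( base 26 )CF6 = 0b10000100111100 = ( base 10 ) 8508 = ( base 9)12603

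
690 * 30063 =20743470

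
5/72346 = 5/72346 = 0.00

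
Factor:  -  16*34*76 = - 41344 = -2^7*17^1*19^1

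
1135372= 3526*322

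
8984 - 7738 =1246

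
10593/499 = 10593/499 = 21.23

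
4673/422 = 4673/422 = 11.07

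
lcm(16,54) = 432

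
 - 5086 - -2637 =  - 2449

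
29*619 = 17951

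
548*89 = 48772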